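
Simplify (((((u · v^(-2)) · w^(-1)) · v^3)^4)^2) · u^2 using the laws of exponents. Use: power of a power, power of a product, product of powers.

(((((u · v^(-2)) · w^(-1)) · v^3)^4)^2) · u^2
= ((((u · v^(-2)) · w^(-1)) · v^3)^8) · u^2    [power of a power]
= ((((u · v^(-2)) · w^(-1))^8) · ((v^3)^8)) · u^2    [power of a product]
= ((((u · v^(-2))^8) · ((w^(-1))^8)) · ((v^3)^8)) · u^2    [power of a product]
= ((((u^8) · ((v^(-2))^8)) · ((w^(-1))^8)) · ((v^3)^8)) · u^2    [power of a product]
= (((u^8 · v^(-16)) · ((w^(-1))^8)) · ((v^3)^8)) · u^2    [power of a power]
= (((u^8 · v^(-16)) · w^(-8)) · ((v^3)^8)) · u^2    [power of a power]
= (((u^8 · v^(-16)) · w^(-8)) · v^24) · u^2    [power of a power]
= u^10v^8w^(-8)    [product of powers]

u^10v^8w^(-8)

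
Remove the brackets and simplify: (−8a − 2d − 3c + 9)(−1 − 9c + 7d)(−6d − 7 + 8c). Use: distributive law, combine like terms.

344ad − 56a − 440ac − 880acd + 576ac² + 336ad² − 292d² − 401d + 1009cd − 94cd² − 186c²d + 84d³ + 474c − 813c² + 216c³ + 63

(−8a − 2d − 3c + 9)(−1 − 9c + 7d)(−6d − 7 + 8c)
= (8a + 72ac − 56ad + 2d + 18cd − 14d² + 3c + 27c² − 21cd − 9 − 81c + 63d)(−6d − 7 + 8c)    [distributive law]
= (8a + 72ac − 56ad + 65d − 3cd − 14d² − 78c + 27c² − 9)(−6d − 7 + 8c)    [combine like terms]
= −48ad − 56a + 64ac − 432acd − 504ac + 576ac² + 336ad² + 392ad − 448acd − 390d² − 455d + 520cd + 18cd² + 21cd − 24c²d + 84d³ + 98d² − 112cd² + 468cd + 546c − 624c² − 162c²d − 189c² + 216c³ + 54d + 63 − 72c    [distributive law]
= 344ad − 56a − 440ac − 880acd + 576ac² + 336ad² − 292d² − 401d + 1009cd − 94cd² − 186c²d + 84d³ + 474c − 813c² + 216c³ + 63    [combine like terms]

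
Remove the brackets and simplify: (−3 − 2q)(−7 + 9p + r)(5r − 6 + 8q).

(−3 − 2q)(−7 + 9p + r)(5r − 6 + 8q)
= (21 − 27p − 3r + 14q − 18pq − 2qr)(5r − 6 + 8q)    [distributive law]
= 105r − 126 + 168q − 135pr + 162p − 216pq − 15r² + 18r − 24qr + 70qr − 84q + 112q² − 90pqr + 108pq − 144pq² − 10qr² + 12qr − 16q²r    [distributive law]
= 123r − 126 + 84q − 135pr + 162p − 108pq − 15r² + 58qr + 112q² − 90pqr − 144pq² − 10qr² − 16q²r    [combine like terms]

123r − 126 + 84q − 135pr + 162p − 108pq − 15r² + 58qr + 112q² − 90pqr − 144pq² − 10qr² − 16q²r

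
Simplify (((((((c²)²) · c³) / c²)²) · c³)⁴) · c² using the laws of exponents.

c⁵⁴

(((((((c²)²) · c³) / c²)²) · c³)⁴) · c²
= (((((((c²)²) · c³) / c²)²)⁴) · ((c³)⁴)) · c²    [power of a product]
= ((((((c²)²) · c³) / c²)⁸) · ((c³)⁴)) · c²    [power of a power]
= ((((((c²)²) · c³)⁸) / ((c²)⁸)) · ((c³)⁴)) · c²    [power of a quotient]
= ((((((c²)²)⁸) · ((c³)⁸)) / ((c²)⁸)) · ((c³)⁴)) · c²    [power of a product]
= (((((c²)¹⁶) · ((c³)⁸)) / ((c²)⁸)) · ((c³)⁴)) · c²    [power of a power]
= (((c³² · ((c³)⁸)) / ((c²)⁸)) · ((c³)⁴)) · c²    [power of a power]
= (((c³² · c²⁴) / ((c²)⁸)) · ((c³)⁴)) · c²    [power of a power]
= ((c⁵⁶ / ((c²)⁸)) · ((c³)⁴)) · c²    [product of powers]
= ((c⁵⁶ / c¹⁶) · ((c³)⁴)) · c²    [power of a power]
= (c⁴⁰ · ((c³)⁴)) · c²    [quotient of powers]
= (c⁴⁰ · c¹²) · c²    [power of a power]
= c⁵² · c²    [product of powers]
= c⁵⁴    [product of powers]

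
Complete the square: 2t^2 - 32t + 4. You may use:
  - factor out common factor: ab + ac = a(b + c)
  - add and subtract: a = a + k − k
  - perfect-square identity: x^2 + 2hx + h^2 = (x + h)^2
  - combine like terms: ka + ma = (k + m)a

2t^2 - 32t + 4
= 2(t^2 - 16t) + 4    [factor out 2 from the t-terms]
= 2(t^2 - 16t + 64 - 64) + 4    [add and subtract 64 inside the bracket]
= 2(t - 8)^2 - 128 + 4    [perfect-square identity]
= 2(t - 8)^2 - 124    [combine constants]

2(t - 8)^2 - 124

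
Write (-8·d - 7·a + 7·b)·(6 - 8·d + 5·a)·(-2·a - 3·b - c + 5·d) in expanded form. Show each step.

(-8·d - 7·a + 7·b)·(6 - 8·d + 5·a)·(-2·a - 3·b - c + 5·d)
= (-48·d + 64·d^2 - 40·a·d - 42·a + 56·a·d - 35·a^2 + 42·b - 56·b·d + 35·a·b)·(-2·a - 3·b - c + 5·d)    [distributive law]
= (-48·d + 64·d^2 + 16·a·d - 42·a - 35·a^2 + 42·b - 56·b·d + 35·a·b)·(-2·a - 3·b - c + 5·d)    [combine like terms]
= 96·a·d + 144·b·d + 48·c·d - 240·d^2 - 128·a·d^2 - 192·b·d^2 - 64·c·d^2 + 320·d^3 - 32·a^2·d - 48·a·b·d - 16·a·c·d + 80·a·d^2 + 84·a^2 + 126·a·b + 42·a·c - 210·a·d + 70·a^3 + 105·a^2·b + 35·a^2·c - 175·a^2·d - 84·a·b - 126·b^2 - 42·b·c + 210·b·d + 112·a·b·d + 168·b^2·d + 56·b·c·d - 280·b·d^2 - 70·a^2·b - 105·a·b^2 - 35·a·b·c + 175·a·b·d    [distributive law]
= -114·a·d + 354·b·d + 48·c·d - 240·d^2 - 48·a·d^2 - 472·b·d^2 - 64·c·d^2 + 320·d^3 - 207·a^2·d + 239·a·b·d - 16·a·c·d + 84·a^2 + 42·a·b + 42·a·c + 70·a^3 + 35·a^2·b + 35·a^2·c - 126·b^2 - 42·b·c + 168·b^2·d + 56·b·c·d - 105·a·b^2 - 35·a·b·c    [combine like terms]

-114·a·d + 354·b·d + 48·c·d - 240·d^2 - 48·a·d^2 - 472·b·d^2 - 64·c·d^2 + 320·d^3 - 207·a^2·d + 239·a·b·d - 16·a·c·d + 84·a^2 + 42·a·b + 42·a·c + 70·a^3 + 35·a^2·b + 35·a^2·c - 126·b^2 - 42·b·c + 168·b^2·d + 56·b·c·d - 105·a·b^2 - 35·a·b·c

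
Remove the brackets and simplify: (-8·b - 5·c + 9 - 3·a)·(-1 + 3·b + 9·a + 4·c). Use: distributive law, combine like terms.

(-8·b - 5·c + 9 - 3·a)·(-1 + 3·b + 9·a + 4·c)
= 8·b - 24·b² - 72·a·b - 32·b·c + 5·c - 15·b·c - 45·a·c - 20·c² - 9 + 27·b + 81·a + 36·c + 3·a - 9·a·b - 27·a² - 12·a·c    [distributive law]
= 35·b - 24·b² - 81·a·b - 47·b·c + 41·c - 57·a·c - 20·c² - 9 + 84·a - 27·a²    [combine like terms]

35·b - 24·b² - 81·a·b - 47·b·c + 41·c - 57·a·c - 20·c² - 9 + 84·a - 27·a²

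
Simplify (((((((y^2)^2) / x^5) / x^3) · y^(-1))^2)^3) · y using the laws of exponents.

x^(-48)y^19

(((((((y^2)^2) / x^5) / x^3) · y^(-1))^2)^3) · y
= ((((((y^2)^2) / x^5) / x^3) · y^(-1))^6) · y    [power of a power]
= ((((((y^2)^2) / x^5) / x^3)^6) · ((y^(-1))^6)) · y    [power of a product]
= ((((((y^2)^2) / x^5)^6) / ((x^3)^6)) · ((y^(-1))^6)) · y    [power of a quotient]
= ((((((y^2)^2)^6) / ((x^5)^6)) / ((x^3)^6)) · ((y^(-1))^6)) · y    [power of a quotient]
= (((((y^2)^12) / ((x^5)^6)) / ((x^3)^6)) · ((y^(-1))^6)) · y    [power of a power]
= (((y^24 / ((x^5)^6)) / ((x^3)^6)) · ((y^(-1))^6)) · y    [power of a power]
= (((y^24 / x^30) / ((x^3)^6)) · ((y^(-1))^6)) · y    [power of a power]
= (((y^24 / x^30) / x^18) · ((y^(-1))^6)) · y    [power of a power]
= (((y^24 / x^30) / x^18) · y^(-6)) · y    [power of a power]
= x^(-48)y^19    [quotient of powers; product of powers]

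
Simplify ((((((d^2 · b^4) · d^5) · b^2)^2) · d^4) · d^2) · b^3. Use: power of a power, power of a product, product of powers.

b^15·d^20

((((((d^2 · b^4) · d^5) · b^2)^2) · d^4) · d^2) · b^3
= ((((((d^2 · b^4) · d^5)^2) · ((b^2)^2)) · d^4) · d^2) · b^3    [power of a product]
= ((((((d^2 · b^4)^2) · ((d^5)^2)) · ((b^2)^2)) · d^4) · d^2) · b^3    [power of a product]
= (((((((d^2)^2) · ((b^4)^2)) · ((d^5)^2)) · ((b^2)^2)) · d^4) · d^2) · b^3    [power of a product]
= (((((d^4 · ((b^4)^2)) · ((d^5)^2)) · ((b^2)^2)) · d^4) · d^2) · b^3    [power of a power]
= (((((d^4 · b^8) · ((d^5)^2)) · ((b^2)^2)) · d^4) · d^2) · b^3    [power of a power]
= (((((d^4 · b^8) · d^10) · ((b^2)^2)) · d^4) · d^2) · b^3    [power of a power]
= (((((d^4 · b^8) · d^10) · b^4) · d^4) · d^2) · b^3    [power of a power]
= b^15·d^20    [product of powers]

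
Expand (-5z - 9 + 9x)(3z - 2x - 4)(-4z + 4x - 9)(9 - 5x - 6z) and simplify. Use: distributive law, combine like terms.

-438z^3 + 948xz^3 - 360z^4 - 953xz^2 - 280x^2z^2 + 1953z^2 + 2885x^2z - 668x^3z - 4032xz + 1215z - 720x^2 - 1098x^3 + 4374x - 2916 + 360x^4

(-5z - 9 + 9x)(3z - 2x - 4)(-4z + 4x - 9)(9 - 5x - 6z)
= (-15z^2 + 10xz + 20z - 27z + 18x + 36 + 27xz - 18x^2 - 36x)(-4z + 4x - 9)(9 - 5x - 6z)    [distributive law]
= (-15z^2 + 37xz - 7z - 18x + 36 - 18x^2)(-4z + 4x - 9)(9 - 5x - 6z)    [combine like terms]
= (60z^3 - 60xz^2 + 135z^2 - 148xz^2 + 148x^2z - 333xz + 28z^2 - 28xz + 63z + 72xz - 72x^2 + 162x - 144z + 144x - 324 + 72x^2z - 72x^3 + 162x^2)(9 - 5x - 6z)    [distributive law]
= (60z^3 - 208xz^2 + 163z^2 + 220x^2z - 289xz - 81z + 90x^2 + 306x - 324 - 72x^3)(9 - 5x - 6z)    [combine like terms]
= 540z^3 - 300xz^3 - 360z^4 - 1872xz^2 + 1040x^2z^2 + 1248xz^3 + 1467z^2 - 815xz^2 - 978z^3 + 1980x^2z - 1100x^3z - 1320x^2z^2 - 2601xz + 1445x^2z + 1734xz^2 - 729z + 405xz + 486z^2 + 810x^2 - 450x^3 - 540x^2z + 2754x - 1530x^2 - 1836xz - 2916 + 1620x + 1944z - 648x^3 + 360x^4 + 432x^3z    [distributive law]
= -438z^3 + 948xz^3 - 360z^4 - 953xz^2 - 280x^2z^2 + 1953z^2 + 2885x^2z - 668x^3z - 4032xz + 1215z - 720x^2 - 1098x^3 + 4374x - 2916 + 360x^4    [combine like terms]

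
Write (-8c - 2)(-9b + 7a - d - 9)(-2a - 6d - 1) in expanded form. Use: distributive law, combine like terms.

-144abc - 432bcd - 72bc + 112a^2c + 320acd - 88ac - 48cd^2 - 440cd - 72c - 36ab - 108bd - 18b + 28a^2 + 80ad - 22a - 12d^2 - 110d - 18

(-8c - 2)(-9b + 7a - d - 9)(-2a - 6d - 1)
= (72bc - 56ac + 8cd + 72c + 18b - 14a + 2d + 18)(-2a - 6d - 1)    [distributive law]
= -144abc - 432bcd - 72bc + 112a^2c + 336acd + 56ac - 16acd - 48cd^2 - 8cd - 144ac - 432cd - 72c - 36ab - 108bd - 18b + 28a^2 + 84ad + 14a - 4ad - 12d^2 - 2d - 36a - 108d - 18    [distributive law]
= -144abc - 432bcd - 72bc + 112a^2c + 320acd - 88ac - 48cd^2 - 440cd - 72c - 36ab - 108bd - 18b + 28a^2 + 80ad - 22a - 12d^2 - 110d - 18    [combine like terms]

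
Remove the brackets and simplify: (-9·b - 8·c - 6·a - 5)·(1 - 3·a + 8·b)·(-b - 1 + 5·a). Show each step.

121·b^2 + 54·b - 233·a·b - 339·a·b^2 - 123·a^2·b + 72·b^3 + 72·b·c + 8·c - 64·a·c - 344·a·b·c + 120·a^2·c + 64·b^2·c - 34·a + 27·a^2 + 90·a^3 + 5

(-9·b - 8·c - 6·a - 5)·(1 - 3·a + 8·b)·(-b - 1 + 5·a)
= (-9·b + 27·a·b - 72·b^2 - 8·c + 24·a·c - 64·b·c - 6·a + 18·a^2 - 48·a·b - 5 + 15·a - 40·b)·(-b - 1 + 5·a)    [distributive law]
= (-49·b - 21·a·b - 72·b^2 - 8·c + 24·a·c - 64·b·c + 9·a + 18·a^2 - 5)·(-b - 1 + 5·a)    [combine like terms]
= 49·b^2 + 49·b - 245·a·b + 21·a·b^2 + 21·a·b - 105·a^2·b + 72·b^3 + 72·b^2 - 360·a·b^2 + 8·b·c + 8·c - 40·a·c - 24·a·b·c - 24·a·c + 120·a^2·c + 64·b^2·c + 64·b·c - 320·a·b·c - 9·a·b - 9·a + 45·a^2 - 18·a^2·b - 18·a^2 + 90·a^3 + 5·b + 5 - 25·a    [distributive law]
= 121·b^2 + 54·b - 233·a·b - 339·a·b^2 - 123·a^2·b + 72·b^3 + 72·b·c + 8·c - 64·a·c - 344·a·b·c + 120·a^2·c + 64·b^2·c - 34·a + 27·a^2 + 90·a^3 + 5    [combine like terms]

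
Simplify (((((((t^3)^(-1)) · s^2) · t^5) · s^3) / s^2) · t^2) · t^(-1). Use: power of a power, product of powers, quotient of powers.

(((((((t^3)^(-1)) · s^2) · t^5) · s^3) / s^2) · t^2) · t^(-1)
= (((((t^(-3) · s^2) · t^5) · s^3) / s^2) · t^2) · t^(-1)    [power of a power]
= s^3t^3    [quotient of powers; product of powers]

s^3t^3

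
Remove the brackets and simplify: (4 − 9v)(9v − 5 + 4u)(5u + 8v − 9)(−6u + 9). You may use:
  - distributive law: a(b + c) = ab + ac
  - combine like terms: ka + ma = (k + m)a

(4 − 9v)(9v − 5 + 4u)(5u + 8v − 9)(−6u + 9)
= (36v − 20 + 16u − 81v^2 + 45v − 36uv)(5u + 8v − 9)(−6u + 9)    [distributive law]
= (81v − 20 + 16u − 81v^2 − 36uv)(5u + 8v − 9)(−6u + 9)    [combine like terms]
= (405uv + 648v^2 − 729v − 100u − 160v + 180 + 80u^2 + 128uv − 144u − 405uv^2 − 648v^3 + 729v^2 − 180u^2v − 288uv^2 + 324uv)(−6u + 9)    [distributive law]
= (857uv + 1377v^2 − 889v − 244u + 180 + 80u^2 − 693uv^2 − 648v^3 − 180u^2v)(−6u + 9)    [combine like terms]
= −5142u^2v + 7713uv − 8262uv^2 + 12393v^2 + 5334uv − 8001v + 1464u^2 − 2196u − 1080u + 1620 − 480u^3 + 720u^2 + 4158u^2v^2 − 6237uv^2 + 3888uv^3 − 5832v^3 + 1080u^3v − 1620u^2v    [distributive law]
= −6762u^2v + 13047uv − 14499uv^2 + 12393v^2 − 8001v + 2184u^2 − 3276u + 1620 − 480u^3 + 4158u^2v^2 + 3888uv^3 − 5832v^3 + 1080u^3v    [combine like terms]

−6762u^2v + 13047uv − 14499uv^2 + 12393v^2 − 8001v + 2184u^2 − 3276u + 1620 − 480u^3 + 4158u^2v^2 + 3888uv^3 − 5832v^3 + 1080u^3v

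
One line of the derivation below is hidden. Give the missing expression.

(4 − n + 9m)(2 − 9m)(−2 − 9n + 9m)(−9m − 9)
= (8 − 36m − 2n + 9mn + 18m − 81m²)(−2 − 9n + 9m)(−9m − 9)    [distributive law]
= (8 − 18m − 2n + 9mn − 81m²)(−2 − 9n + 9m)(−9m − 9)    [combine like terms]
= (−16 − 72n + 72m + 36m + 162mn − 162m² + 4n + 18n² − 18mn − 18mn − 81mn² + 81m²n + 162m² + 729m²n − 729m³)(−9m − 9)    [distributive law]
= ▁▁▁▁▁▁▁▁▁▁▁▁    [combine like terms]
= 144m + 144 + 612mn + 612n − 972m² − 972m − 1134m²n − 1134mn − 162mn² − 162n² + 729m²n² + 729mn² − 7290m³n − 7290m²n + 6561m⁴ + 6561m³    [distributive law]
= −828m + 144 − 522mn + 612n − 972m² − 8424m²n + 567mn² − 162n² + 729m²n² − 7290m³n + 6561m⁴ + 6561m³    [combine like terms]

After combine like terms, the bracketed line is:

(−16 − 68n + 108m + 126mn + 18n² − 81mn² + 810m²n − 729m³)(−9m − 9)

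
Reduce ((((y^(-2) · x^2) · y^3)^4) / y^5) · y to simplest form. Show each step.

x^8

((((y^(-2) · x^2) · y^3)^4) / y^5) · y
= ((((y^(-2) · x^2)^4) · ((y^3)^4)) / y^5) · y    [power of a product]
= (((((y^(-2))^4) · ((x^2)^4)) · ((y^3)^4)) / y^5) · y    [power of a product]
= (((y^(-8) · ((x^2)^4)) · ((y^3)^4)) / y^5) · y    [power of a power]
= (((y^(-8) · x^8) · ((y^3)^4)) / y^5) · y    [power of a power]
= (((y^(-8) · x^8) · y^12) / y^5) · y    [power of a power]
= x^8    [quotient of powers; product of powers]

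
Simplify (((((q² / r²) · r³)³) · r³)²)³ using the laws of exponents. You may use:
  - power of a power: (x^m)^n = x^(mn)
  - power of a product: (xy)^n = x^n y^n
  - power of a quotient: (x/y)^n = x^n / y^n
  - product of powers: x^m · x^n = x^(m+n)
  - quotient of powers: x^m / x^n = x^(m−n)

q³⁶·r³⁶

(((((q² / r²) · r³)³) · r³)²)³
= ((((q² / r²) · r³)³) · r³)⁶    [power of a power]
= ((((q² / r²) · r³)³)⁶) · ((r³)⁶)    [power of a product]
= (((q² / r²) · r³)¹⁸) · ((r³)⁶)    [power of a power]
= (((q² / r²)¹⁸) · ((r³)¹⁸)) · ((r³)⁶)    [power of a product]
= ((((q²)¹⁸) / ((r²)¹⁸)) · ((r³)¹⁸)) · ((r³)⁶)    [power of a quotient]
= ((q³⁶ / ((r²)¹⁸)) · ((r³)¹⁸)) · ((r³)⁶)    [power of a power]
= ((q³⁶ / r³⁶) · ((r³)¹⁸)) · ((r³)⁶)    [power of a power]
= ((q³⁶ / r³⁶) · r⁵⁴) · ((r³)⁶)    [power of a power]
= ((q³⁶ / r³⁶) · r⁵⁴) · r¹⁸    [power of a power]
= q³⁶·r³⁶    [quotient of powers; product of powers]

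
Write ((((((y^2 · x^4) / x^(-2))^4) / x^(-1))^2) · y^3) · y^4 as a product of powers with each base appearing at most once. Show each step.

x^50y^23

((((((y^2 · x^4) / x^(-2))^4) / x^(-1))^2) · y^3) · y^4
= ((((((y^2 · x^4) / x^(-2))^4)^2) / ((x^(-1))^2)) · y^3) · y^4    [power of a quotient]
= (((((y^2 · x^4) / x^(-2))^8) / ((x^(-1))^2)) · y^3) · y^4    [power of a power]
= (((((y^2 · x^4)^8) / ((x^(-2))^8)) / ((x^(-1))^2)) · y^3) · y^4    [power of a quotient]
= ((((((y^2)^8) · ((x^4)^8)) / ((x^(-2))^8)) / ((x^(-1))^2)) · y^3) · y^4    [power of a product]
= ((((y^16 · ((x^4)^8)) / ((x^(-2))^8)) / ((x^(-1))^2)) · y^3) · y^4    [power of a power]
= ((((y^16 · x^32) / ((x^(-2))^8)) / ((x^(-1))^2)) · y^3) · y^4    [power of a power]
= ((((y^16 · x^32) / x^(-16)) / ((x^(-1))^2)) · y^3) · y^4    [power of a power]
= ((((y^16 · x^32) / x^(-16)) / x^(-2)) · y^3) · y^4    [power of a power]
= x^50y^23    [quotient of powers; product of powers]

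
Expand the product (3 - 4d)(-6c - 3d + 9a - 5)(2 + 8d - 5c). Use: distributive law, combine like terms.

39c - 151cd + 90c^2 - 98d + 112d^2 + 54a + 144ad - 135ac - 30 + 132cd^2 - 120c^2d + 96d^3 - 288ad^2 + 180acd

(3 - 4d)(-6c - 3d + 9a - 5)(2 + 8d - 5c)
= (-18c - 9d + 27a - 15 + 24cd + 12d^2 - 36ad + 20d)(2 + 8d - 5c)    [distributive law]
= (-18c + 11d + 27a - 15 + 24cd + 12d^2 - 36ad)(2 + 8d - 5c)    [combine like terms]
= -36c - 144cd + 90c^2 + 22d + 88d^2 - 55cd + 54a + 216ad - 135ac - 30 - 120d + 75c + 48cd + 192cd^2 - 120c^2d + 24d^2 + 96d^3 - 60cd^2 - 72ad - 288ad^2 + 180acd    [distributive law]
= 39c - 151cd + 90c^2 - 98d + 112d^2 + 54a + 144ad - 135ac - 30 + 132cd^2 - 120c^2d + 96d^3 - 288ad^2 + 180acd    [combine like terms]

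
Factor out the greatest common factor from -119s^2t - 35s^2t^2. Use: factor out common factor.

7s^2t(-17 - 5t)

-119s^2t - 35s^2t^2
= 7(-17s^2t - 5s^2t^2)    [factor out 7]
= 7s^2t(-17 - 5t)    [factor out s^2t]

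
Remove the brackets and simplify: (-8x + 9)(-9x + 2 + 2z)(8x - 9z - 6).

(-8x + 9)(-9x + 2 + 2z)(8x - 9z - 6)
= (72x^2 - 16x - 16xz - 81x + 18 + 18z)(8x - 9z - 6)    [distributive law]
= (72x^2 - 97x - 16xz + 18 + 18z)(8x - 9z - 6)    [combine like terms]
= 576x^3 - 648x^2z - 432x^2 - 776x^2 + 873xz + 582x - 128x^2z + 144xz^2 + 96xz + 144x - 162z - 108 + 144xz - 162z^2 - 108z    [distributive law]
= 576x^3 - 776x^2z - 1208x^2 + 1113xz + 726x + 144xz^2 - 270z - 108 - 162z^2    [combine like terms]

576x^3 - 776x^2z - 1208x^2 + 1113xz + 726x + 144xz^2 - 270z - 108 - 162z^2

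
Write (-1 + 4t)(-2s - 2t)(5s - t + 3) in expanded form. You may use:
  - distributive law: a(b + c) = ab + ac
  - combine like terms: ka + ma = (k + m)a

(-1 + 4t)(-2s - 2t)(5s - t + 3)
= (2s + 2t - 8st - 8t^2)(5s - t + 3)    [distributive law]
= 10s^2 - 2st + 6s + 10st - 2t^2 + 6t - 40s^2t + 8st^2 - 24st - 40st^2 + 8t^3 - 24t^2    [distributive law]
= 10s^2 - 16st + 6s - 26t^2 + 6t - 40s^2t - 32st^2 + 8t^3    [combine like terms]

10s^2 - 16st + 6s - 26t^2 + 6t - 40s^2t - 32st^2 + 8t^3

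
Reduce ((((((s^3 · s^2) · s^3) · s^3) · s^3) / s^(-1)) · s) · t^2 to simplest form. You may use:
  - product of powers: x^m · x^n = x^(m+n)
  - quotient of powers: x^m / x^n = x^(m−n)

s^16t^2

((((((s^3 · s^2) · s^3) · s^3) · s^3) / s^(-1)) · s) · t^2
= (((((s^5 · s^3) · s^3) · s^3) / s^(-1)) · s) · t^2    [product of powers]
= ((((s^8 · s^3) · s^3) / s^(-1)) · s) · t^2    [product of powers]
= (((s^11 · s^3) / s^(-1)) · s) · t^2    [product of powers]
= ((s^14 / s^(-1)) · s) · t^2    [product of powers]
= (s^15 · s) · t^2    [quotient of powers]
= s^16 · t^2    [product of powers]
= s^16t^2    [rearrange]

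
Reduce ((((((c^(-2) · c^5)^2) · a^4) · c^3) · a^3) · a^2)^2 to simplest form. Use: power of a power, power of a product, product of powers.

a^18c^18

((((((c^(-2) · c^5)^2) · a^4) · c^3) · a^3) · a^2)^2
= ((((((c^(-2) · c^5)^2) · a^4) · c^3) · a^3)^2) · ((a^2)^2)    [power of a product]
= ((((((c^(-2) · c^5)^2) · a^4) · c^3)^2) · ((a^3)^2)) · ((a^2)^2)    [power of a product]
= ((((((c^(-2) · c^5)^2) · a^4)^2) · ((c^3)^2)) · ((a^3)^2)) · ((a^2)^2)    [power of a product]
= ((((((c^(-2) · c^5)^2)^2) · ((a^4)^2)) · ((c^3)^2)) · ((a^3)^2)) · ((a^2)^2)    [power of a product]
= (((((c^(-2) · c^5)^4) · ((a^4)^2)) · ((c^3)^2)) · ((a^3)^2)) · ((a^2)^2)    [power of a power]
= ((((((c^(-2))^4) · ((c^5)^4)) · ((a^4)^2)) · ((c^3)^2)) · ((a^3)^2)) · ((a^2)^2)    [power of a product]
= ((((c^(-8) · ((c^5)^4)) · ((a^4)^2)) · ((c^3)^2)) · ((a^3)^2)) · ((a^2)^2)    [power of a power]
= ((((c^(-8) · c^20) · ((a^4)^2)) · ((c^3)^2)) · ((a^3)^2)) · ((a^2)^2)    [power of a power]
= (((c^12 · ((a^4)^2)) · ((c^3)^2)) · ((a^3)^2)) · ((a^2)^2)    [product of powers]
= (((c^12 · a^8) · ((c^3)^2)) · ((a^3)^2)) · ((a^2)^2)    [power of a power]
= (((c^12 · a^8) · c^6) · ((a^3)^2)) · ((a^2)^2)    [power of a power]
= (((c^12 · a^8) · c^6) · a^6) · ((a^2)^2)    [power of a power]
= (((c^12 · a^8) · c^6) · a^6) · a^4    [power of a power]
= a^18c^18    [product of powers]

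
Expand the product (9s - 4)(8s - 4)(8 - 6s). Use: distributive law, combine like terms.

(9s - 4)(8s - 4)(8 - 6s)
= (72s^2 - 36s - 32s + 16)(8 - 6s)    [distributive law]
= (72s^2 - 68s + 16)(8 - 6s)    [combine like terms]
= 576s^2 - 432s^3 - 544s + 408s^2 + 128 - 96s    [distributive law]
= 984s^2 - 432s^3 - 640s + 128    [combine like terms]

984s^2 - 432s^3 - 640s + 128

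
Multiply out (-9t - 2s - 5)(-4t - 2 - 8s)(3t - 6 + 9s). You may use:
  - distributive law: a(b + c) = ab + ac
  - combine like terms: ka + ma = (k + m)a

108t³ - 102t² + 564st² - 198t - 6st + 768s²t - 174s + 300s² + 144s³ - 60

(-9t - 2s - 5)(-4t - 2 - 8s)(3t - 6 + 9s)
= (36t² + 18t + 72st + 8st + 4s + 16s² + 20t + 10 + 40s)(3t - 6 + 9s)    [distributive law]
= (36t² + 38t + 80st + 44s + 16s² + 10)(3t - 6 + 9s)    [combine like terms]
= 108t³ - 216t² + 324st² + 114t² - 228t + 342st + 240st² - 480st + 720s²t + 132st - 264s + 396s² + 48s²t - 96s² + 144s³ + 30t - 60 + 90s    [distributive law]
= 108t³ - 102t² + 564st² - 198t - 6st + 768s²t - 174s + 300s² + 144s³ - 60    [combine like terms]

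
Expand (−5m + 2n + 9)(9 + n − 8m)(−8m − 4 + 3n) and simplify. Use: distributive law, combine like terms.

776m² − 180m − 483mn + 288m²n − 79mn² − 320m³ + 135n + 73n² + 6n³ − 324

(−5m + 2n + 9)(9 + n − 8m)(−8m − 4 + 3n)
= (−45m − 5mn + 40m² + 18n + 2n² − 16mn + 81 + 9n − 72m)(−8m − 4 + 3n)    [distributive law]
= (−117m − 21mn + 40m² + 27n + 2n² + 81)(−8m − 4 + 3n)    [combine like terms]
= 936m² + 468m − 351mn + 168m²n + 84mn − 63mn² − 320m³ − 160m² + 120m²n − 216mn − 108n + 81n² − 16mn² − 8n² + 6n³ − 648m − 324 + 243n    [distributive law]
= 776m² − 180m − 483mn + 288m²n − 79mn² − 320m³ + 135n + 73n² + 6n³ − 324    [combine like terms]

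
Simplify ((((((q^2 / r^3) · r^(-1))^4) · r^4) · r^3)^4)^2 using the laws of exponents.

q^64r^(-72)

((((((q^2 / r^3) · r^(-1))^4) · r^4) · r^3)^4)^2
= (((((q^2 / r^3) · r^(-1))^4) · r^4) · r^3)^8    [power of a power]
= (((((q^2 / r^3) · r^(-1))^4) · r^4)^8) · ((r^3)^8)    [power of a product]
= (((((q^2 / r^3) · r^(-1))^4)^8) · ((r^4)^8)) · ((r^3)^8)    [power of a product]
= ((((q^2 / r^3) · r^(-1))^32) · ((r^4)^8)) · ((r^3)^8)    [power of a power]
= ((((q^2 / r^3)^32) · ((r^(-1))^32)) · ((r^4)^8)) · ((r^3)^8)    [power of a product]
= (((((q^2)^32) / ((r^3)^32)) · ((r^(-1))^32)) · ((r^4)^8)) · ((r^3)^8)    [power of a quotient]
= (((q^64 / ((r^3)^32)) · ((r^(-1))^32)) · ((r^4)^8)) · ((r^3)^8)    [power of a power]
= (((q^64 / r^96) · ((r^(-1))^32)) · ((r^4)^8)) · ((r^3)^8)    [power of a power]
= (((q^64 / r^96) · r^(-32)) · ((r^4)^8)) · ((r^3)^8)    [power of a power]
= (((q^64 / r^96) · r^(-32)) · r^32) · ((r^3)^8)    [power of a power]
= (((q^64 / r^96) · r^(-32)) · r^32) · r^24    [power of a power]
= q^64r^(-72)    [quotient of powers; product of powers]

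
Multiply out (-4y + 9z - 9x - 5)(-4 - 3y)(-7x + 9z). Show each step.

(-4y + 9z - 9x - 5)(-4 - 3y)(-7x + 9z)
= (16y + 12y² - 36z - 27yz + 36x + 27xy + 20 + 15y)(-7x + 9z)    [distributive law]
= (31y + 12y² - 36z - 27yz + 36x + 27xy + 20)(-7x + 9z)    [combine like terms]
= -217xy + 279yz - 84xy² + 108y²z + 252xz - 324z² + 189xyz - 243yz² - 252x² + 324xz - 189x²y + 243xyz - 140x + 180z    [distributive law]
= -217xy + 279yz - 84xy² + 108y²z + 576xz - 324z² + 432xyz - 243yz² - 252x² - 189x²y - 140x + 180z    [combine like terms]

-217xy + 279yz - 84xy² + 108y²z + 576xz - 324z² + 432xyz - 243yz² - 252x² - 189x²y - 140x + 180z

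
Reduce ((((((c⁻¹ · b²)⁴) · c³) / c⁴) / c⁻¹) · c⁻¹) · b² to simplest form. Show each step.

((((((c⁻¹ · b²)⁴) · c³) / c⁴) / c⁻¹) · c⁻¹) · b²
= (((((((c⁻¹)⁴) · ((b²)⁴)) · c³) / c⁴) / c⁻¹) · c⁻¹) · b²    [power of a product]
= (((((c⁻⁴ · ((b²)⁴)) · c³) / c⁴) / c⁻¹) · c⁻¹) · b²    [power of a power]
= (((((c⁻⁴ · b⁸) · c³) / c⁴) / c⁻¹) · c⁻¹) · b²    [power of a power]
= b¹⁰c⁻⁵    [quotient of powers; product of powers]

b¹⁰c⁻⁵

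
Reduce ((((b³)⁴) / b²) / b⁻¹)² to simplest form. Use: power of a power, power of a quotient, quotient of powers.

((((b³)⁴) / b²) / b⁻¹)²
= ((((b³)⁴) / b²)²) / ((b⁻¹)²)    [power of a quotient]
= ((((b³)⁴)²) / ((b²)²)) / ((b⁻¹)²)    [power of a quotient]
= (((b³)⁸) / ((b²)²)) / ((b⁻¹)²)    [power of a power]
= (b²⁴ / ((b²)²)) / ((b⁻¹)²)    [power of a power]
= (b²⁴ / b⁴) / ((b⁻¹)²)    [power of a power]
= b²⁰ / ((b⁻¹)²)    [quotient of powers]
= b²⁰ / b⁻²    [power of a power]
= b²²    [quotient of powers]

b²²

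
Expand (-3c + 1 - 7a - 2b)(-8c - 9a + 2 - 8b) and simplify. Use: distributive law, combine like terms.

(-3c + 1 - 7a - 2b)(-8c - 9a + 2 - 8b)
= 24c^2 + 27ac - 6c + 24bc - 8c - 9a + 2 - 8b + 56ac + 63a^2 - 14a + 56ab + 16bc + 18ab - 4b + 16b^2    [distributive law]
= 24c^2 + 83ac - 14c + 40bc - 23a + 2 - 12b + 63a^2 + 74ab + 16b^2    [combine like terms]

24c^2 + 83ac - 14c + 40bc - 23a + 2 - 12b + 63a^2 + 74ab + 16b^2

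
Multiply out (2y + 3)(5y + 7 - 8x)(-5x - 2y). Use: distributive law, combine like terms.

(2y + 3)(5y + 7 - 8x)(-5x - 2y)
= (10y² + 14y - 16xy + 15y + 21 - 24x)(-5x - 2y)    [distributive law]
= (10y² + 29y - 16xy + 21 - 24x)(-5x - 2y)    [combine like terms]
= -50xy² - 20y³ - 145xy - 58y² + 80x²y + 32xy² - 105x - 42y + 120x² + 48xy    [distributive law]
= -18xy² - 20y³ - 97xy - 58y² + 80x²y - 105x - 42y + 120x²    [combine like terms]

-18xy² - 20y³ - 97xy - 58y² + 80x²y - 105x - 42y + 120x²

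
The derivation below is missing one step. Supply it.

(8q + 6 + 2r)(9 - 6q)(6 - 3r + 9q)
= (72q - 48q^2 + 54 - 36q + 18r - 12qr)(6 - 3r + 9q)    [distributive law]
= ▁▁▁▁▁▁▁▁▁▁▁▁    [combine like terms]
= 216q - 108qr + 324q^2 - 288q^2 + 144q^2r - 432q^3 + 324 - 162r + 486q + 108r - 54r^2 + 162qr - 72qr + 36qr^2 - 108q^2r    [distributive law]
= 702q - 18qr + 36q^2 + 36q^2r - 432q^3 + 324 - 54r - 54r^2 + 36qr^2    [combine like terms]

By combine like terms:

(36q - 48q^2 + 54 + 18r - 12qr)(6 - 3r + 9q)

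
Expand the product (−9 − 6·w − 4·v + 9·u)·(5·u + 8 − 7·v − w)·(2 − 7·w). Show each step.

(−9 − 6·w − 4·v + 9·u)·(5·u + 8 − 7·v − w)·(2 − 7·w)
= (−45·u − 72 + 63·v + 9·w − 30·u·w − 48·w + 42·v·w + 6·w² − 20·u·v − 32·v + 28·v² + 4·v·w + 45·u² + 72·u − 63·u·v − 9·u·w)·(2 − 7·w)    [distributive law]
= (27·u − 72 + 31·v − 39·w − 39·u·w + 46·v·w + 6·w² − 83·u·v + 28·v² + 45·u²)·(2 − 7·w)    [combine like terms]
= 54·u − 189·u·w − 144 + 504·w + 62·v − 217·v·w − 78·w + 273·w² − 78·u·w + 273·u·w² + 92·v·w − 322·v·w² + 12·w² − 42·w³ − 166·u·v + 581·u·v·w + 56·v² − 196·v²·w + 90·u² − 315·u²·w    [distributive law]
= 54·u − 267·u·w − 144 + 426·w + 62·v − 125·v·w + 285·w² + 273·u·w² − 322·v·w² − 42·w³ − 166·u·v + 581·u·v·w + 56·v² − 196·v²·w + 90·u² − 315·u²·w    [combine like terms]

54·u − 267·u·w − 144 + 426·w + 62·v − 125·v·w + 285·w² + 273·u·w² − 322·v·w² − 42·w³ − 166·u·v + 581·u·v·w + 56·v² − 196·v²·w + 90·u² − 315·u²·w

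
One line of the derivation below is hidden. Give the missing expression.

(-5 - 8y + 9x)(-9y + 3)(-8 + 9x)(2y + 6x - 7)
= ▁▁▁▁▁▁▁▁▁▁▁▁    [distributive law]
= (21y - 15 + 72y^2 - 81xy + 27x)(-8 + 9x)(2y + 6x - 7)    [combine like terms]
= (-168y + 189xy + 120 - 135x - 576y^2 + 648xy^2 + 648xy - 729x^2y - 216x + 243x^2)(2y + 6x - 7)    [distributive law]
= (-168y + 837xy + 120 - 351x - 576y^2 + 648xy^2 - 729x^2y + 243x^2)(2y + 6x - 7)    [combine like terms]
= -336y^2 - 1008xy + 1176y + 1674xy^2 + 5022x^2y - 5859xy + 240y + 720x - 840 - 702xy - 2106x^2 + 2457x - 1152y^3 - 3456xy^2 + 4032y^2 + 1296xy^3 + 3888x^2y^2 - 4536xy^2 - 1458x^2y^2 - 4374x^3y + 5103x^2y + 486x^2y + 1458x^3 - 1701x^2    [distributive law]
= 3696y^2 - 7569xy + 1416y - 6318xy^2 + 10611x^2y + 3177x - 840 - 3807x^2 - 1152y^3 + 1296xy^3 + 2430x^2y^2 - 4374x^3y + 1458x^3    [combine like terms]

By distributive law:

(45y - 15 + 72y^2 - 24y - 81xy + 27x)(-8 + 9x)(2y + 6x - 7)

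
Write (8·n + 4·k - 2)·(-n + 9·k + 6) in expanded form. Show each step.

(8·n + 4·k - 2)·(-n + 9·k + 6)
= -8·n^2 + 72·k·n + 48·n - 4·k·n + 36·k^2 + 24·k + 2·n - 18·k - 12    [distributive law]
= -8·n^2 + 68·k·n + 50·n + 36·k^2 + 6·k - 12    [combine like terms]

-8·n^2 + 68·k·n + 50·n + 36·k^2 + 6·k - 12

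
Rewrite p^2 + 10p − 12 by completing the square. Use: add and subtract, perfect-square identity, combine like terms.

p^2 + 10p − 12
= p^2 + 10p + 25 − 25 − 12    [add and subtract 25]
= (p + 5)^2 − 25 − 12    [perfect-square identity]
= (p + 5)^2 − 37    [combine constants]

(p + 5)^2 − 37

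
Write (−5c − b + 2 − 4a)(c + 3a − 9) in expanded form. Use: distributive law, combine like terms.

−5c² − 19ac + 47c − bc − 3ab + 9b + 42a − 18 − 12a²

(−5c − b + 2 − 4a)(c + 3a − 9)
= −5c² − 15ac + 45c − bc − 3ab + 9b + 2c + 6a − 18 − 4ac − 12a² + 36a    [distributive law]
= −5c² − 19ac + 47c − bc − 3ab + 9b + 42a − 18 − 12a²    [combine like terms]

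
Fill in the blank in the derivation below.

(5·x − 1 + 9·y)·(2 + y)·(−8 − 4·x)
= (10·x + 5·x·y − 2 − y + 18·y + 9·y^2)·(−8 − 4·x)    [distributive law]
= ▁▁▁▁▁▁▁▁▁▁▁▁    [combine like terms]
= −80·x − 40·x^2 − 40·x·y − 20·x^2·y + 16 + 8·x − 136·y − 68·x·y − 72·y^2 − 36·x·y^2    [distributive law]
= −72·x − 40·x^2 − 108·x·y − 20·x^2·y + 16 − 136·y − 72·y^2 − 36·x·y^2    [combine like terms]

After combine like terms, the bracketed line is:

(10·x + 5·x·y − 2 + 17·y + 9·y^2)·(−8 − 4·x)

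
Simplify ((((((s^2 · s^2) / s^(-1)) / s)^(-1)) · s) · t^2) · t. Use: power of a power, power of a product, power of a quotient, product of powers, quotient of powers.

((((((s^2 · s^2) / s^(-1)) / s)^(-1)) · s) · t^2) · t
= ((((((s^2 · s^2) / s^(-1))^(-1)) / (s^(-1))) · s) · t^2) · t    [power of a quotient]
= ((((((s^2 · s^2)^(-1)) / ((s^(-1))^(-1))) / (s^(-1))) · s) · t^2) · t    [power of a quotient]
= (((((((s^2)^(-1)) · ((s^2)^(-1))) / ((s^(-1))^(-1))) / (s^(-1))) · s) · t^2) · t    [power of a product]
= (((((s^(-2) · ((s^2)^(-1))) / ((s^(-1))^(-1))) / (s^(-1))) · s) · t^2) · t    [power of a power]
= (((((s^(-2) · s^(-2)) / ((s^(-1))^(-1))) / (s^(-1))) · s) · t^2) · t    [power of a power]
= ((((s^(-4) / ((s^(-1))^(-1))) / (s^(-1))) · s) · t^2) · t    [product of powers]
= ((((s^(-4) / s) / (s^(-1))) · s) · t^2) · t    [power of a power]
= (((s^(-5) / (s^(-1))) · s) · t^2) · t    [quotient of powers]
= ((s^(-4) · s) · t^2) · t    [quotient of powers]
= (s^(-3) · t^2) · t    [product of powers]
= s^(-3)t^3    [product of powers]

s^(-3)t^3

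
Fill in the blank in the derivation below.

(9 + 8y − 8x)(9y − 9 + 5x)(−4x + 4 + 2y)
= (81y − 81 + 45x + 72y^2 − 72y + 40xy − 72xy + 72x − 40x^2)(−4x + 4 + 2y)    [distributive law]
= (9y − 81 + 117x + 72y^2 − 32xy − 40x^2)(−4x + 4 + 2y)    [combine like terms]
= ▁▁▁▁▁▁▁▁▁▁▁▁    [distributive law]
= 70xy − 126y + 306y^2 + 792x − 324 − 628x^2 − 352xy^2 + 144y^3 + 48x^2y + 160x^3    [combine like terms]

By distributive law:

−36xy + 36y + 18y^2 + 324x − 324 − 162y − 468x^2 + 468x + 234xy − 288xy^2 + 288y^2 + 144y^3 + 128x^2y − 128xy − 64xy^2 + 160x^3 − 160x^2 − 80x^2y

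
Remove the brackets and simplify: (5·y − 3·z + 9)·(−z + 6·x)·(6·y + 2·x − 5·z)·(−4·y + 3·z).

120·y^3·z − 262·y^2·z^2 + 1612·x·y^2·z − 1188·x·y·z^2 + 189·y·z^3 − 720·x·y^3 − 240·x^2·y^2 + 324·x^2·y·z + 288·x·z^3 − 45·z^4 − 108·x^2·z^2 + 216·y^2·z − 342·y·z^2 + 2124·x·y·z − 864·x·z^2 + 135·z^3 − 1296·x·y^2 − 432·x^2·y + 324·x^2·z

(5·y − 3·z + 9)·(−z + 6·x)·(6·y + 2·x − 5·z)·(−4·y + 3·z)
= (−5·y·z + 30·x·y + 3·z^2 − 18·x·z − 9·z + 54·x)·(6·y + 2·x − 5·z)·(−4·y + 3·z)    [distributive law]
= (−30·y^2·z − 10·x·y·z + 25·y·z^2 + 180·x·y^2 + 60·x^2·y − 150·x·y·z + 18·y·z^2 + 6·x·z^2 − 15·z^3 − 108·x·y·z − 36·x^2·z + 90·x·z^2 − 54·y·z − 18·x·z + 45·z^2 + 324·x·y + 108·x^2 − 270·x·z)·(−4·y + 3·z)    [distributive law]
= (−30·y^2·z − 268·x·y·z + 43·y·z^2 + 180·x·y^2 + 60·x^2·y + 96·x·z^2 − 15·z^3 − 36·x^2·z − 54·y·z − 288·x·z + 45·z^2 + 324·x·y + 108·x^2)·(−4·y + 3·z)    [combine like terms]
= 120·y^3·z − 90·y^2·z^2 + 1072·x·y^2·z − 804·x·y·z^2 − 172·y^2·z^2 + 129·y·z^3 − 720·x·y^3 + 540·x·y^2·z − 240·x^2·y^2 + 180·x^2·y·z − 384·x·y·z^2 + 288·x·z^3 + 60·y·z^3 − 45·z^4 + 144·x^2·y·z − 108·x^2·z^2 + 216·y^2·z − 162·y·z^2 + 1152·x·y·z − 864·x·z^2 − 180·y·z^2 + 135·z^3 − 1296·x·y^2 + 972·x·y·z − 432·x^2·y + 324·x^2·z    [distributive law]
= 120·y^3·z − 262·y^2·z^2 + 1612·x·y^2·z − 1188·x·y·z^2 + 189·y·z^3 − 720·x·y^3 − 240·x^2·y^2 + 324·x^2·y·z + 288·x·z^3 − 45·z^4 − 108·x^2·z^2 + 216·y^2·z − 342·y·z^2 + 2124·x·y·z − 864·x·z^2 + 135·z^3 − 1296·x·y^2 − 432·x^2·y + 324·x^2·z    [combine like terms]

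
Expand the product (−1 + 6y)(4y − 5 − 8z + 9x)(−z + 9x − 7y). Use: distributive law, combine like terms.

(−1 + 6y)(4y − 5 − 8z + 9x)(−z + 9x − 7y)
= (−4y + 5 + 8z − 9x + 24y² − 30y − 48yz + 54xy)(−z + 9x − 7y)    [distributive law]
= (−34y + 5 + 8z − 9x + 24y² − 48yz + 54xy)(−z + 9x − 7y)    [combine like terms]
= 34yz − 306xy + 238y² − 5z + 45x − 35y − 8z² + 72xz − 56yz + 9xz − 81x² + 63xy − 24y²z + 216xy² − 168y³ + 48yz² − 432xyz + 336y²z − 54xyz + 486x²y − 378xy²    [distributive law]
= −22yz − 243xy + 238y² − 5z + 45x − 35y − 8z² + 81xz − 81x² + 312y²z − 162xy² − 168y³ + 48yz² − 486xyz + 486x²y    [combine like terms]

−22yz − 243xy + 238y² − 5z + 45x − 35y − 8z² + 81xz − 81x² + 312y²z − 162xy² − 168y³ + 48yz² − 486xyz + 486x²y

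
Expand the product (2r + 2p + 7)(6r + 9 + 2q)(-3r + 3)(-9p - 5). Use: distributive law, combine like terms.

(2r + 2p + 7)(6r + 9 + 2q)(-3r + 3)(-9p - 5)
= (12r^2 + 18r + 4qr + 12pr + 18p + 4pq + 42r + 63 + 14q)(-3r + 3)(-9p - 5)    [distributive law]
= (12r^2 + 60r + 4qr + 12pr + 18p + 4pq + 63 + 14q)(-3r + 3)(-9p - 5)    [combine like terms]
= (-36r^3 + 36r^2 - 180r^2 + 180r - 12qr^2 + 12qr - 36pr^2 + 36pr - 54pr + 54p - 12pqr + 12pq - 189r + 189 - 42qr + 42q)(-9p - 5)    [distributive law]
= (-36r^3 - 144r^2 - 9r - 12qr^2 - 30qr - 36pr^2 - 18pr + 54p - 12pqr + 12pq + 189 + 42q)(-9p - 5)    [combine like terms]
= 324pr^3 + 180r^3 + 1296pr^2 + 720r^2 + 81pr + 45r + 108pqr^2 + 60qr^2 + 270pqr + 150qr + 324p^2r^2 + 180pr^2 + 162p^2r + 90pr - 486p^2 - 270p + 108p^2qr + 60pqr - 108p^2q - 60pq - 1701p - 945 - 378pq - 210q    [distributive law]
= 324pr^3 + 180r^3 + 1476pr^2 + 720r^2 + 171pr + 45r + 108pqr^2 + 60qr^2 + 330pqr + 150qr + 324p^2r^2 + 162p^2r - 486p^2 - 1971p + 108p^2qr - 108p^2q - 438pq - 945 - 210q    [combine like terms]

324pr^3 + 180r^3 + 1476pr^2 + 720r^2 + 171pr + 45r + 108pqr^2 + 60qr^2 + 330pqr + 150qr + 324p^2r^2 + 162p^2r - 486p^2 - 1971p + 108p^2qr - 108p^2q - 438pq - 945 - 210q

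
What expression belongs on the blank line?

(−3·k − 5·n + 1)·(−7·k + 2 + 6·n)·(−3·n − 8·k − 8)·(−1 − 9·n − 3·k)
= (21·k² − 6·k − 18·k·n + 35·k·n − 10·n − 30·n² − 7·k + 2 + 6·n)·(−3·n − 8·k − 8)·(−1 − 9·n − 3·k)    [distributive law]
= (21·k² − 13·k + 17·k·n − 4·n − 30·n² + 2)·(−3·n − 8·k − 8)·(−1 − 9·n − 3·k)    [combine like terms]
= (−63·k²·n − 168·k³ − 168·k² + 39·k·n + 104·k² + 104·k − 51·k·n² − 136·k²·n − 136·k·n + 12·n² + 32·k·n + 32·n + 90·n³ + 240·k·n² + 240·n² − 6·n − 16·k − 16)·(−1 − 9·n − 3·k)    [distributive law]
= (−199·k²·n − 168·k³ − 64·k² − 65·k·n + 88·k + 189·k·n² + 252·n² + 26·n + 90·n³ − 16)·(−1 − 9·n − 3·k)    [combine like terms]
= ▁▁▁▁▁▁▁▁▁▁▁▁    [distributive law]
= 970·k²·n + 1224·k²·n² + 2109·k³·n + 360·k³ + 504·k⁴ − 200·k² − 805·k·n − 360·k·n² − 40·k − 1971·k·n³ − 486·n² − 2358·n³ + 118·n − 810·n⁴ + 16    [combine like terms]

By distributive law:

199·k²·n + 1791·k²·n² + 597·k³·n + 168·k³ + 1512·k³·n + 504·k⁴ + 64·k² + 576·k²·n + 192·k³ + 65·k·n + 585·k·n² + 195·k²·n − 88·k − 792·k·n − 264·k² − 189·k·n² − 1701·k·n³ − 567·k²·n² − 252·n² − 2268·n³ − 756·k·n² − 26·n − 234·n² − 78·k·n − 90·n³ − 810·n⁴ − 270·k·n³ + 16 + 144·n + 48·k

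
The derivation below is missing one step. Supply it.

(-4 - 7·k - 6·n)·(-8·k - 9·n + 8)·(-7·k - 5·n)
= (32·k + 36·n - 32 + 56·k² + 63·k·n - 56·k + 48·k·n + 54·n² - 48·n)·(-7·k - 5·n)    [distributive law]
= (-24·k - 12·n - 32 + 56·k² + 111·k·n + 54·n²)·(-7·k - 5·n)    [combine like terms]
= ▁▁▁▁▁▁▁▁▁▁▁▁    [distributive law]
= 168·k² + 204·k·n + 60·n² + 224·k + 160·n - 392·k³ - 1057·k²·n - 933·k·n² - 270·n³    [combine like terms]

After distributive law, the bracketed line is:

168·k² + 120·k·n + 84·k·n + 60·n² + 224·k + 160·n - 392·k³ - 280·k²·n - 777·k²·n - 555·k·n² - 378·k·n² - 270·n³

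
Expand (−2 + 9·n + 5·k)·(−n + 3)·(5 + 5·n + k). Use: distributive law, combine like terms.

115·n + 100·n^2 + 79·k·n − 30 + 69·k − 45·n^3 − 34·k·n^2 − 5·k^2·n + 15·k^2

(−2 + 9·n + 5·k)·(−n + 3)·(5 + 5·n + k)
= (2·n − 6 − 9·n^2 + 27·n − 5·k·n + 15·k)·(5 + 5·n + k)    [distributive law]
= (29·n − 6 − 9·n^2 − 5·k·n + 15·k)·(5 + 5·n + k)    [combine like terms]
= 145·n + 145·n^2 + 29·k·n − 30 − 30·n − 6·k − 45·n^2 − 45·n^3 − 9·k·n^2 − 25·k·n − 25·k·n^2 − 5·k^2·n + 75·k + 75·k·n + 15·k^2    [distributive law]
= 115·n + 100·n^2 + 79·k·n − 30 + 69·k − 45·n^3 − 34·k·n^2 − 5·k^2·n + 15·k^2    [combine like terms]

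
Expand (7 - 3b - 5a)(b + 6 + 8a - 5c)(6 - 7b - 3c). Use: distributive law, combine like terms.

(7 - 3b - 5a)(b + 6 + 8a - 5c)(6 - 7b - 3c)
= (7b + 42 + 56a - 35c - 3b^2 - 18b - 24ab + 15bc - 5ab - 30a - 40a^2 + 25ac)(6 - 7b - 3c)    [distributive law]
= (-11b + 42 + 26a - 35c - 3b^2 - 29ab + 15bc - 40a^2 + 25ac)(6 - 7b - 3c)    [combine like terms]
= -66b + 77b^2 + 33bc + 252 - 294b - 126c + 156a - 182ab - 78ac - 210c + 245bc + 105c^2 - 18b^2 + 21b^3 + 9b^2c - 174ab + 203ab^2 + 87abc + 90bc - 105b^2c - 45bc^2 - 240a^2 + 280a^2b + 120a^2c + 150ac - 175abc - 75ac^2    [distributive law]
= -360b + 59b^2 + 368bc + 252 - 336c + 156a - 356ab + 72ac + 105c^2 + 21b^3 - 96b^2c + 203ab^2 - 88abc - 45bc^2 - 240a^2 + 280a^2b + 120a^2c - 75ac^2    [combine like terms]

-360b + 59b^2 + 368bc + 252 - 336c + 156a - 356ab + 72ac + 105c^2 + 21b^3 - 96b^2c + 203ab^2 - 88abc - 45bc^2 - 240a^2 + 280a^2b + 120a^2c - 75ac^2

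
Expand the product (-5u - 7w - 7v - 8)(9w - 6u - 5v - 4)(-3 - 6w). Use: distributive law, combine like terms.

-399uw + 18uw^2 - 90u^2 - 180u^2w - 201uv - 402uvw - 204u + 453w^2 + 378w^3 - 324vw + 168vw^2 - 60w - 105v^2 - 210v^2w - 204v - 96

(-5u - 7w - 7v - 8)(9w - 6u - 5v - 4)(-3 - 6w)
= (-45uw + 30u^2 + 25uv + 20u - 63w^2 + 42uw + 35vw + 28w - 63vw + 42uv + 35v^2 + 28v - 72w + 48u + 40v + 32)(-3 - 6w)    [distributive law]
= (-3uw + 30u^2 + 67uv + 68u - 63w^2 - 28vw - 44w + 35v^2 + 68v + 32)(-3 - 6w)    [combine like terms]
= 9uw + 18uw^2 - 90u^2 - 180u^2w - 201uv - 402uvw - 204u - 408uw + 189w^2 + 378w^3 + 84vw + 168vw^2 + 132w + 264w^2 - 105v^2 - 210v^2w - 204v - 408vw - 96 - 192w    [distributive law]
= -399uw + 18uw^2 - 90u^2 - 180u^2w - 201uv - 402uvw - 204u + 453w^2 + 378w^3 - 324vw + 168vw^2 - 60w - 105v^2 - 210v^2w - 204v - 96    [combine like terms]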